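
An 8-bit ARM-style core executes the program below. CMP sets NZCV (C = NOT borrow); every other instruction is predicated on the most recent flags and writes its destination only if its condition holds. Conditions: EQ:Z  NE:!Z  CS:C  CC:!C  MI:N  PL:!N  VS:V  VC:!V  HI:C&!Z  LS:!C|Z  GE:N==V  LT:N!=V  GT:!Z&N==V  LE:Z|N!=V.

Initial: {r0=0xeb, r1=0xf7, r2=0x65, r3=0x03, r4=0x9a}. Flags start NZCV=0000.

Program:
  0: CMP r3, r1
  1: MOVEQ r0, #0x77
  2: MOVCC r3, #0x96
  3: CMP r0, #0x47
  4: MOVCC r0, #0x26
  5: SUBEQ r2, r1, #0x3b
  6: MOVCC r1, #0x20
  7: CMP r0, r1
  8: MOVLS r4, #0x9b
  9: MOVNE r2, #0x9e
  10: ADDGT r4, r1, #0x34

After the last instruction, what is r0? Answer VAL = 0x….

VAL = 0xeb

[0] flags=0000 → (cmp)
[1] flags=0000 EQ?F → skip
[2] flags=0000 CC?T → r3=0x96
[3] flags=1010 → (cmp)
[4] flags=1010 CC?F → skip
[5] flags=1010 EQ?F → skip
[6] flags=1010 CC?F → skip
[7] flags=1000 → (cmp)
[8] flags=1000 LS?T → r4=0x9b
[9] flags=1000 NE?T → r2=0x9e
[10] flags=1000 GT?F → skip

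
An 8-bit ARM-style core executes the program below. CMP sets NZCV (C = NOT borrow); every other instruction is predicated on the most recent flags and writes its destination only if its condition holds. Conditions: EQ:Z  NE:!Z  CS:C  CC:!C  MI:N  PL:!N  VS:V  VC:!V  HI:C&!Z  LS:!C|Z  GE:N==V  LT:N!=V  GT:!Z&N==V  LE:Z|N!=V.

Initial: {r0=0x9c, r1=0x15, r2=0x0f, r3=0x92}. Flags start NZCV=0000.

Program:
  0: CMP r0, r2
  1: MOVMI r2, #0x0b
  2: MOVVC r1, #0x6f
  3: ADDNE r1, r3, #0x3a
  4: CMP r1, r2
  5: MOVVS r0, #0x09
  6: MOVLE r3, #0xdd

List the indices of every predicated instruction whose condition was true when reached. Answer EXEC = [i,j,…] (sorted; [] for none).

0: ✓ CMP  NZCV=1010
1: ✓ MOVMI  r2←0x0b
2: ✓ MOVVC  r1←0x6f
3: ✓ ADDNE  r1←0xcc
4: ✓ CMP  NZCV=1010
5: · MOVVS
6: ✓ MOVLE  r3←0xdd

EXEC = [1,2,3,6]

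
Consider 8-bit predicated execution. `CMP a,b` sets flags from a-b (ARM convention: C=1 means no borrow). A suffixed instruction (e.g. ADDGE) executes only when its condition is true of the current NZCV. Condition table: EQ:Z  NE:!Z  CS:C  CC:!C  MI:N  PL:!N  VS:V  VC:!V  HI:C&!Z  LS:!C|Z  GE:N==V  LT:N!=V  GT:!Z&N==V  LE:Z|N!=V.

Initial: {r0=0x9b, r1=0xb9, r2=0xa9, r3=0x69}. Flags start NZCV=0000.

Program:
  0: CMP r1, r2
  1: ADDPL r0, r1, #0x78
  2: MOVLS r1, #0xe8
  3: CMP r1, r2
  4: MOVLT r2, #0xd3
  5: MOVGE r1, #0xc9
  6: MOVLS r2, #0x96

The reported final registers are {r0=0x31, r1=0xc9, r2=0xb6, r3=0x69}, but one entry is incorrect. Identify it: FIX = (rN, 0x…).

FIX = (r2, 0xa9)

0: ✓ CMP  NZCV=0010
1: ✓ ADDPL  r0←0x31
2: · MOVLS
3: ✓ CMP  NZCV=0010
4: · MOVLT
5: ✓ MOVGE  r1←0xc9
6: · MOVLS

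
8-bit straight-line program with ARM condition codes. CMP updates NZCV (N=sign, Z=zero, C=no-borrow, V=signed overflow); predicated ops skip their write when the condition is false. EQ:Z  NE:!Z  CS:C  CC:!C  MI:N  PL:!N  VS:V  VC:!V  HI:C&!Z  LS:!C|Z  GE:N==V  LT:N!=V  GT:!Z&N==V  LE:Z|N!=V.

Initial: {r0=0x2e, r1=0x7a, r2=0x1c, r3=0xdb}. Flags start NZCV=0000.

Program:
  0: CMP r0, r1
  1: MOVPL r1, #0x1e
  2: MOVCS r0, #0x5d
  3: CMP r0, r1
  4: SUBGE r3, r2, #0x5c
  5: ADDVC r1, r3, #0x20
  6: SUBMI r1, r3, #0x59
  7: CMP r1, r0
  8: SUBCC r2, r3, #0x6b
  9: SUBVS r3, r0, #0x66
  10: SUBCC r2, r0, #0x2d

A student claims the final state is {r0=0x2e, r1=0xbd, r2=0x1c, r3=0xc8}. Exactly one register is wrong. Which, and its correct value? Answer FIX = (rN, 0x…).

[0] flags=1000 → (cmp)
[1] flags=1000 PL?F → skip
[2] flags=1000 CS?F → skip
[3] flags=1000 → (cmp)
[4] flags=1000 GE?F → skip
[5] flags=1000 VC?T → r1=0xfb
[6] flags=1000 MI?T → r1=0x82
[7] flags=0011 → (cmp)
[8] flags=0011 CC?F → skip
[9] flags=0011 VS?T → r3=0xc8
[10] flags=0011 CC?F → skip

FIX = (r1, 0x82)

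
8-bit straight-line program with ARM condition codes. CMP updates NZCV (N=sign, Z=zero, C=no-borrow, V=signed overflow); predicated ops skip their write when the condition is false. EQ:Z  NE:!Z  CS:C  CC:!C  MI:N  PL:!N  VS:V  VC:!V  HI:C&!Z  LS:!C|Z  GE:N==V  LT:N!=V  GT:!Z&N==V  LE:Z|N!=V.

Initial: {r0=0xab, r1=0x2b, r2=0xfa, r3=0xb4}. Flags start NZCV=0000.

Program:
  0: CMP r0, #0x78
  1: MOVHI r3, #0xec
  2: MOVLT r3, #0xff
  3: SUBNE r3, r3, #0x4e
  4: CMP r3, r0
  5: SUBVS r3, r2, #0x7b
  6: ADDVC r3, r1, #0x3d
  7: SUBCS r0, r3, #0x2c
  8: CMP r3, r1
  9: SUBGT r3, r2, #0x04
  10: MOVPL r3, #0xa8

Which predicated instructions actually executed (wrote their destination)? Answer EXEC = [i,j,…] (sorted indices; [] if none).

EXEC = [1,2,3,6,7,9,10]

[0] flags=0011 → (cmp)
[1] flags=0011 HI?T → r3=0xec
[2] flags=0011 LT?T → r3=0xff
[3] flags=0011 NE?T → r3=0xb1
[4] flags=0010 → (cmp)
[5] flags=0010 VS?F → skip
[6] flags=0010 VC?T → r3=0x68
[7] flags=0010 CS?T → r0=0x3c
[8] flags=0010 → (cmp)
[9] flags=0010 GT?T → r3=0xf6
[10] flags=0010 PL?T → r3=0xa8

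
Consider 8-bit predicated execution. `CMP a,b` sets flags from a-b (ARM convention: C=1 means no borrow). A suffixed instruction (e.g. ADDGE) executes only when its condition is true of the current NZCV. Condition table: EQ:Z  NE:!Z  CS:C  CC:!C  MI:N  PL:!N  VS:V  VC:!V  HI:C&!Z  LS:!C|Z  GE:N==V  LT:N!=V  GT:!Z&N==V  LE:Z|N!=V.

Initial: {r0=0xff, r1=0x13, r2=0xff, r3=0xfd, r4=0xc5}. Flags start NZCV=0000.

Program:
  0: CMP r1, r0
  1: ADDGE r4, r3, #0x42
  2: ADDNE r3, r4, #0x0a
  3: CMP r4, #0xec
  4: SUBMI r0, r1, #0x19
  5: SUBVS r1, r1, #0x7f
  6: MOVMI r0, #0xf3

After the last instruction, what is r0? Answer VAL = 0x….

VAL = 0xff

[0] flags=0000 → (cmp)
[1] flags=0000 GE?T → r4=0x3f
[2] flags=0000 NE?T → r3=0x49
[3] flags=0000 → (cmp)
[4] flags=0000 MI?F → skip
[5] flags=0000 VS?F → skip
[6] flags=0000 MI?F → skip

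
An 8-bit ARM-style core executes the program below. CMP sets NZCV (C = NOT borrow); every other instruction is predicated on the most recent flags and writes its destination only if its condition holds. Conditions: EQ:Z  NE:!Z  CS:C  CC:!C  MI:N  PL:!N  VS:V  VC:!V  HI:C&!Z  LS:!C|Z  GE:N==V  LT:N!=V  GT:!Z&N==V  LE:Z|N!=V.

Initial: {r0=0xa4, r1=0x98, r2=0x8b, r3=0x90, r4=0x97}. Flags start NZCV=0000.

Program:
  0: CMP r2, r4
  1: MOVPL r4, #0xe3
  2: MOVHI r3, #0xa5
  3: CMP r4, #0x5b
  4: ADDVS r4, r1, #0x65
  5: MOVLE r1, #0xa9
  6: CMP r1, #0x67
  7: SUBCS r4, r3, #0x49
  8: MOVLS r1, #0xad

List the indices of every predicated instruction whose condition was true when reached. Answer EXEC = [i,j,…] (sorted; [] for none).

EXEC = [4,5,7]

[0] flags=1000 → (cmp)
[1] flags=1000 PL?F → skip
[2] flags=1000 HI?F → skip
[3] flags=0011 → (cmp)
[4] flags=0011 VS?T → r4=0xfd
[5] flags=0011 LE?T → r1=0xa9
[6] flags=0011 → (cmp)
[7] flags=0011 CS?T → r4=0x47
[8] flags=0011 LS?F → skip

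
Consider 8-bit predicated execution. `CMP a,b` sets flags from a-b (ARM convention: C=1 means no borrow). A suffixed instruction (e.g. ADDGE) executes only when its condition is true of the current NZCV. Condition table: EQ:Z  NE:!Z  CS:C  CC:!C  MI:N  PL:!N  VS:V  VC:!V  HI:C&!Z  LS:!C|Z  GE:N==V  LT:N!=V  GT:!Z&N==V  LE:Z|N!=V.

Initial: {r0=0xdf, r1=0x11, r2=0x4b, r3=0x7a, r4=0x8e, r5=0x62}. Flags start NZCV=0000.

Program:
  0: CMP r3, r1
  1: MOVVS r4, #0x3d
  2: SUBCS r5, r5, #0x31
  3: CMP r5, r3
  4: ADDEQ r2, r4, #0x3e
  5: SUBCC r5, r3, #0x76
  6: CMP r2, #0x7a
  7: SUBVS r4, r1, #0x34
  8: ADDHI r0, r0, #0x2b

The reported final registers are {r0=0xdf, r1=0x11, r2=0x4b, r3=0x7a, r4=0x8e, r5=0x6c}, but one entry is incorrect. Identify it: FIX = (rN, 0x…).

[0] flags=0010 → (cmp)
[1] flags=0010 VS?F → skip
[2] flags=0010 CS?T → r5=0x31
[3] flags=1000 → (cmp)
[4] flags=1000 EQ?F → skip
[5] flags=1000 CC?T → r5=0x04
[6] flags=1000 → (cmp)
[7] flags=1000 VS?F → skip
[8] flags=1000 HI?F → skip

FIX = (r5, 0x04)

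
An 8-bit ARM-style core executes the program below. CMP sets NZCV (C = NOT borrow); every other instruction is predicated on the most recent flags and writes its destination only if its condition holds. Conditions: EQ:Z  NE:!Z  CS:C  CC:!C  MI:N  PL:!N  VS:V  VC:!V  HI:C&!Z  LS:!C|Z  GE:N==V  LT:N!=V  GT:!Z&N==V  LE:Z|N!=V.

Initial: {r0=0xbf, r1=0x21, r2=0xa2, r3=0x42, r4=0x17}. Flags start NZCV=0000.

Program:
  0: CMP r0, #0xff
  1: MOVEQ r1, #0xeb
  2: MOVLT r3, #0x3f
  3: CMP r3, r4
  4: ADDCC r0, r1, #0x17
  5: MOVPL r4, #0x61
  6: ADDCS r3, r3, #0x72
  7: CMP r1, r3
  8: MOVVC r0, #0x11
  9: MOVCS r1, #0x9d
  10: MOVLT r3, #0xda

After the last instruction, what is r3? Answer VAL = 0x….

[0] flags=1000 → (cmp)
[1] flags=1000 EQ?F → skip
[2] flags=1000 LT?T → r3=0x3f
[3] flags=0010 → (cmp)
[4] flags=0010 CC?F → skip
[5] flags=0010 PL?T → r4=0x61
[6] flags=0010 CS?T → r3=0xb1
[7] flags=0000 → (cmp)
[8] flags=0000 VC?T → r0=0x11
[9] flags=0000 CS?F → skip
[10] flags=0000 LT?F → skip

VAL = 0xb1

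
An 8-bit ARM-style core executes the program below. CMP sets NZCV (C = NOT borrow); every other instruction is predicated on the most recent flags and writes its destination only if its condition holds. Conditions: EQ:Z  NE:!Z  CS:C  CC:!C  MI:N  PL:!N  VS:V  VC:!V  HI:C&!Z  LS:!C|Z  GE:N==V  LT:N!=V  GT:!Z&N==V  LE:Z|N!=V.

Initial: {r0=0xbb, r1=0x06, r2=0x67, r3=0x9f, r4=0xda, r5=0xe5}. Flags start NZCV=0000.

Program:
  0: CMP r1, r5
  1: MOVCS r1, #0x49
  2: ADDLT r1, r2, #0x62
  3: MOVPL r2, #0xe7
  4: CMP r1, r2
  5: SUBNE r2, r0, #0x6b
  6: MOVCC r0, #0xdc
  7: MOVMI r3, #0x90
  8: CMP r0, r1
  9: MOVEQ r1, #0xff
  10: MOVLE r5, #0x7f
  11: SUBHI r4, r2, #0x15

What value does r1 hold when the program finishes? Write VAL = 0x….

VAL = 0x06

[0] flags=0000 → (cmp)
[1] flags=0000 CS?F → skip
[2] flags=0000 LT?F → skip
[3] flags=0000 PL?T → r2=0xe7
[4] flags=0000 → (cmp)
[5] flags=0000 NE?T → r2=0x50
[6] flags=0000 CC?T → r0=0xdc
[7] flags=0000 MI?F → skip
[8] flags=1010 → (cmp)
[9] flags=1010 EQ?F → skip
[10] flags=1010 LE?T → r5=0x7f
[11] flags=1010 HI?T → r4=0x3b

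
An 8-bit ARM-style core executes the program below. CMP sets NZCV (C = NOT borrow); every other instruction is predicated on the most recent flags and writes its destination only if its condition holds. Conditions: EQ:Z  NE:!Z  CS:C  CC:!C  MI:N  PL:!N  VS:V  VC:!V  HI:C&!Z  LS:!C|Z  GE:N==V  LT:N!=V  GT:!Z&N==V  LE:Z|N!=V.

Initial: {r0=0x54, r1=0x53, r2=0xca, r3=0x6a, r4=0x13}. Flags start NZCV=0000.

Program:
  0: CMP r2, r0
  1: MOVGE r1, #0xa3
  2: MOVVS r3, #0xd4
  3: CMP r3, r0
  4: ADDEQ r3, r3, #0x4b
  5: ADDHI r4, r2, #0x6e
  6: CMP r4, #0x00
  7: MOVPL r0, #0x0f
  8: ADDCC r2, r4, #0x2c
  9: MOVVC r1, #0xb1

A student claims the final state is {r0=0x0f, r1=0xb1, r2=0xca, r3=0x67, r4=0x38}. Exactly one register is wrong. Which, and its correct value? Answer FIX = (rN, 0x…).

FIX = (r3, 0xd4)

[0] flags=0011 → (cmp)
[1] flags=0011 GE?F → skip
[2] flags=0011 VS?T → r3=0xd4
[3] flags=1010 → (cmp)
[4] flags=1010 EQ?F → skip
[5] flags=1010 HI?T → r4=0x38
[6] flags=0010 → (cmp)
[7] flags=0010 PL?T → r0=0x0f
[8] flags=0010 CC?F → skip
[9] flags=0010 VC?T → r1=0xb1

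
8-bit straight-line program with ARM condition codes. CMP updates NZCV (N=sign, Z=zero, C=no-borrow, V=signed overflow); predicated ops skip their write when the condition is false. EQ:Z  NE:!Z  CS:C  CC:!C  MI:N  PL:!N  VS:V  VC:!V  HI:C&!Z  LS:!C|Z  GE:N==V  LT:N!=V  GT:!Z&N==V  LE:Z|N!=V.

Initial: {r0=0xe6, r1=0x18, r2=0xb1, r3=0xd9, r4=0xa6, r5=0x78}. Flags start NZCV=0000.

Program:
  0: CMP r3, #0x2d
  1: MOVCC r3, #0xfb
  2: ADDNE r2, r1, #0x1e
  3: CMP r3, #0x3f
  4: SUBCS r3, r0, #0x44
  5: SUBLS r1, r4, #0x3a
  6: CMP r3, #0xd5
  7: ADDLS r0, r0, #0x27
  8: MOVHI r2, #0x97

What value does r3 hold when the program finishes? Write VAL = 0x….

[0] flags=1010 → (cmp)
[1] flags=1010 CC?F → skip
[2] flags=1010 NE?T → r2=0x36
[3] flags=1010 → (cmp)
[4] flags=1010 CS?T → r3=0xa2
[5] flags=1010 LS?F → skip
[6] flags=1000 → (cmp)
[7] flags=1000 LS?T → r0=0x0d
[8] flags=1000 HI?F → skip

VAL = 0xa2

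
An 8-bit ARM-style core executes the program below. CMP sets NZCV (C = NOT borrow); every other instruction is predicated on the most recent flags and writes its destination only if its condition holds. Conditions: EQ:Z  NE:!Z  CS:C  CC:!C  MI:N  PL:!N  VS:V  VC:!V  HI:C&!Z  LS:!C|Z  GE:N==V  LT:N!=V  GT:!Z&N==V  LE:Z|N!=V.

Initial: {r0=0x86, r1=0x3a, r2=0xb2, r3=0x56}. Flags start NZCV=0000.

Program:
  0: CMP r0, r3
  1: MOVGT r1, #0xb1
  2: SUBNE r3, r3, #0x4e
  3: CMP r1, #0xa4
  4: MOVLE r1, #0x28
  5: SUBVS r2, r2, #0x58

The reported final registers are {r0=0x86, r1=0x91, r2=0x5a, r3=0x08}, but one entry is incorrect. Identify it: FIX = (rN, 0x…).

FIX = (r1, 0x3a)

[0] flags=0011 → (cmp)
[1] flags=0011 GT?F → skip
[2] flags=0011 NE?T → r3=0x08
[3] flags=1001 → (cmp)
[4] flags=1001 LE?F → skip
[5] flags=1001 VS?T → r2=0x5a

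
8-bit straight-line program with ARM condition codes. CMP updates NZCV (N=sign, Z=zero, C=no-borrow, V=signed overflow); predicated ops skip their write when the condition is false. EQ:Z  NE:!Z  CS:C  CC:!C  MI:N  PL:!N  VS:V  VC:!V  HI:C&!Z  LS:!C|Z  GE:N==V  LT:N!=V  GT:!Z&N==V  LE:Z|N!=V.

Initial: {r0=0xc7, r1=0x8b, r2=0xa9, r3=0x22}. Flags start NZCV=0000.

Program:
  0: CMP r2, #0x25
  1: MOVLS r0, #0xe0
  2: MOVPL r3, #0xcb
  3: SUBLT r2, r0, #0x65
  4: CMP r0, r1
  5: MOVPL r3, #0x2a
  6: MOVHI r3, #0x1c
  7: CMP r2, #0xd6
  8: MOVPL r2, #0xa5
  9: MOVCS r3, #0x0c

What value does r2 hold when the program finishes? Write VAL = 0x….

0: ✓ CMP  NZCV=1010
1: · MOVLS
2: · MOVPL
3: ✓ SUBLT  r2←0x62
4: ✓ CMP  NZCV=0010
5: ✓ MOVPL  r3←0x2a
6: ✓ MOVHI  r3←0x1c
7: ✓ CMP  NZCV=1001
8: · MOVPL
9: · MOVCS

VAL = 0x62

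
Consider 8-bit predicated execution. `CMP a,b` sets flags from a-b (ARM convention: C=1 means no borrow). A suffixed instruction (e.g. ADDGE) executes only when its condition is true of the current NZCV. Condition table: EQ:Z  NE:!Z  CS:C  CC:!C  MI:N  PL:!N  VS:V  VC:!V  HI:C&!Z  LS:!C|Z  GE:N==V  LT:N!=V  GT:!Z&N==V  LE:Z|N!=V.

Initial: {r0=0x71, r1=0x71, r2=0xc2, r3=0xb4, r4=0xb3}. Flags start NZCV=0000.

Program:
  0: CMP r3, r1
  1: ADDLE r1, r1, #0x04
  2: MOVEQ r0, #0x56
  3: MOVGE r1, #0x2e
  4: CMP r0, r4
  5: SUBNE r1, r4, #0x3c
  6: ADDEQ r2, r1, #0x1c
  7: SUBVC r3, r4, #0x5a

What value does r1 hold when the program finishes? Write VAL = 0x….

[0] flags=0011 → (cmp)
[1] flags=0011 LE?T → r1=0x75
[2] flags=0011 EQ?F → skip
[3] flags=0011 GE?F → skip
[4] flags=1001 → (cmp)
[5] flags=1001 NE?T → r1=0x77
[6] flags=1001 EQ?F → skip
[7] flags=1001 VC?F → skip

VAL = 0x77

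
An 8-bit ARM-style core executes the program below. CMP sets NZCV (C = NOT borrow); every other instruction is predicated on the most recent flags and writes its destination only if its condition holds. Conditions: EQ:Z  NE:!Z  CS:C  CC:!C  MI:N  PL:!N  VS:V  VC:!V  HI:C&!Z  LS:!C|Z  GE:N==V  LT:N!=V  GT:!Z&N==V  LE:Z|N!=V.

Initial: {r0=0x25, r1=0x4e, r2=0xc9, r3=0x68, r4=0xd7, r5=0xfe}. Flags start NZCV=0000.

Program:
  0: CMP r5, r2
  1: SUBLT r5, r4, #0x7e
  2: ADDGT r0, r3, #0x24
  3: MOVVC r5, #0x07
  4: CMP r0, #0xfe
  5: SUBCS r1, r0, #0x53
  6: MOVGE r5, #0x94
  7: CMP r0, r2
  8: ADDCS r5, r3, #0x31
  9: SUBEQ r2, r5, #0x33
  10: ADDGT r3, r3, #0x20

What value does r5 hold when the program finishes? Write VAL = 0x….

0: ✓ CMP  NZCV=0010
1: · SUBLT
2: ✓ ADDGT  r0←0x8c
3: ✓ MOVVC  r5←0x07
4: ✓ CMP  NZCV=1000
5: · SUBCS
6: · MOVGE
7: ✓ CMP  NZCV=1000
8: · ADDCS
9: · SUBEQ
10: · ADDGT

VAL = 0x07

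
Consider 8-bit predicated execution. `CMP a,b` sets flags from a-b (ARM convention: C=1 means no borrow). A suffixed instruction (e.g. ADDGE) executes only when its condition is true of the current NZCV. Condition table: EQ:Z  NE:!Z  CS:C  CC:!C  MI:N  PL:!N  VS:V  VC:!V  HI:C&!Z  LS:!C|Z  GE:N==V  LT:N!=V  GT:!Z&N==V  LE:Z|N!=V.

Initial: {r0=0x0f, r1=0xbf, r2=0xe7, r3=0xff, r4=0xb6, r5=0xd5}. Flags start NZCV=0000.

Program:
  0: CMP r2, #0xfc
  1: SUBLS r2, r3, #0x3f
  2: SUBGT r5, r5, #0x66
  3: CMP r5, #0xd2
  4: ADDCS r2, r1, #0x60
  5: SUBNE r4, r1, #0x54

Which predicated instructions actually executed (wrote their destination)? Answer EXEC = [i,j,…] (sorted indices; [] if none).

[0] flags=1000 → (cmp)
[1] flags=1000 LS?T → r2=0xc0
[2] flags=1000 GT?F → skip
[3] flags=0010 → (cmp)
[4] flags=0010 CS?T → r2=0x1f
[5] flags=0010 NE?T → r4=0x6b

EXEC = [1,4,5]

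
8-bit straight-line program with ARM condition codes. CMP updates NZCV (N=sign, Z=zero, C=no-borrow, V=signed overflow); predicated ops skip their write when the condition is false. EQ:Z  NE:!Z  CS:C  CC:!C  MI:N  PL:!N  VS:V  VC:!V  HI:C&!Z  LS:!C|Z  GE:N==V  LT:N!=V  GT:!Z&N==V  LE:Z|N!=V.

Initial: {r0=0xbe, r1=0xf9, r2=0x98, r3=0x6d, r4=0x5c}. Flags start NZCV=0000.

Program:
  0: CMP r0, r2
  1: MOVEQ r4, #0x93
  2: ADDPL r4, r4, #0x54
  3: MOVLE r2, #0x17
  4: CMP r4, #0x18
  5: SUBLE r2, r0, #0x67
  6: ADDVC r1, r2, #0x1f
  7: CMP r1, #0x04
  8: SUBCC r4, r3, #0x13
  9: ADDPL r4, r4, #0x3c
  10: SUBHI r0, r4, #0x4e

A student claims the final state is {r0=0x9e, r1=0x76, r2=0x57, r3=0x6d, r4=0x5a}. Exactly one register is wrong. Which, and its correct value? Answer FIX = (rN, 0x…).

[0] flags=0010 → (cmp)
[1] flags=0010 EQ?F → skip
[2] flags=0010 PL?T → r4=0xb0
[3] flags=0010 LE?F → skip
[4] flags=1010 → (cmp)
[5] flags=1010 LE?T → r2=0x57
[6] flags=1010 VC?T → r1=0x76
[7] flags=0010 → (cmp)
[8] flags=0010 CC?F → skip
[9] flags=0010 PL?T → r4=0xec
[10] flags=0010 HI?T → r0=0x9e

FIX = (r4, 0xec)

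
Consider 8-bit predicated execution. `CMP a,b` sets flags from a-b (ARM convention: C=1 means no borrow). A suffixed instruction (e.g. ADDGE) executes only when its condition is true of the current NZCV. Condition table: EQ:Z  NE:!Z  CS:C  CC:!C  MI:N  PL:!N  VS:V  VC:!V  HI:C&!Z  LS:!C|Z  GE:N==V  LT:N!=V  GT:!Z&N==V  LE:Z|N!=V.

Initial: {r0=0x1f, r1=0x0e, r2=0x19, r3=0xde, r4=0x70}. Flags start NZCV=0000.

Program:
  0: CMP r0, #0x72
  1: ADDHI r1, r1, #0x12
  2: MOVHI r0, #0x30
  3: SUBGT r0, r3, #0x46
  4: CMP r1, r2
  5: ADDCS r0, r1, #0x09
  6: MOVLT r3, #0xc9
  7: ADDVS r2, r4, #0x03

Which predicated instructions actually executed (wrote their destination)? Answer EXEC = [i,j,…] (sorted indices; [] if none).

[0] flags=1000 → (cmp)
[1] flags=1000 HI?F → skip
[2] flags=1000 HI?F → skip
[3] flags=1000 GT?F → skip
[4] flags=1000 → (cmp)
[5] flags=1000 CS?F → skip
[6] flags=1000 LT?T → r3=0xc9
[7] flags=1000 VS?F → skip

EXEC = [6]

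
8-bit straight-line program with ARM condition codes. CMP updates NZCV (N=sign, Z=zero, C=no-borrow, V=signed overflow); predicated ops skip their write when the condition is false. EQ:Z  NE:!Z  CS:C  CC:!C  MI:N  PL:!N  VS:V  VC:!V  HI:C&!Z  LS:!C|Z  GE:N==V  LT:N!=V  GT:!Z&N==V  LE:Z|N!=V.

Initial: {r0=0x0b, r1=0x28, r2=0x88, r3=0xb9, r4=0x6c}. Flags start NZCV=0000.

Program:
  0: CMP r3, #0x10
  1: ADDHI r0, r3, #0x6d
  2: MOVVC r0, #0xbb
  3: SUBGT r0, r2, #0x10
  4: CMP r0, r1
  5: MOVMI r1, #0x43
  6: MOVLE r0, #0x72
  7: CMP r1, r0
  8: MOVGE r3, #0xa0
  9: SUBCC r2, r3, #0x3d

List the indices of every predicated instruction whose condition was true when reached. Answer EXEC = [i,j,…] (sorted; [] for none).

EXEC = [1,2,5,6,9]

[0] flags=1010 → (cmp)
[1] flags=1010 HI?T → r0=0x26
[2] flags=1010 VC?T → r0=0xbb
[3] flags=1010 GT?F → skip
[4] flags=1010 → (cmp)
[5] flags=1010 MI?T → r1=0x43
[6] flags=1010 LE?T → r0=0x72
[7] flags=1000 → (cmp)
[8] flags=1000 GE?F → skip
[9] flags=1000 CC?T → r2=0x7c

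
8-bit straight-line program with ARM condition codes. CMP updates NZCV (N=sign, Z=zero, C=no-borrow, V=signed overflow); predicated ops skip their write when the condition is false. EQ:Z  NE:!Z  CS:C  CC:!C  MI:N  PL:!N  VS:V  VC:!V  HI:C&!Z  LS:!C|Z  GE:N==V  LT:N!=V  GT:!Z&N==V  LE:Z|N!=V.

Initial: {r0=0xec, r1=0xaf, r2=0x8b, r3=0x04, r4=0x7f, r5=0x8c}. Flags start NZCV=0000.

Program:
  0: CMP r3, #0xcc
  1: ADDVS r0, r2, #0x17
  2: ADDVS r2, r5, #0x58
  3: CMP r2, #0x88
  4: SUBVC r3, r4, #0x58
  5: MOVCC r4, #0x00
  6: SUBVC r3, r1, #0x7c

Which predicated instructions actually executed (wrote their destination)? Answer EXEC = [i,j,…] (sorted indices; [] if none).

EXEC = [4,6]

[0] flags=0000 → (cmp)
[1] flags=0000 VS?F → skip
[2] flags=0000 VS?F → skip
[3] flags=0010 → (cmp)
[4] flags=0010 VC?T → r3=0x27
[5] flags=0010 CC?F → skip
[6] flags=0010 VC?T → r3=0x33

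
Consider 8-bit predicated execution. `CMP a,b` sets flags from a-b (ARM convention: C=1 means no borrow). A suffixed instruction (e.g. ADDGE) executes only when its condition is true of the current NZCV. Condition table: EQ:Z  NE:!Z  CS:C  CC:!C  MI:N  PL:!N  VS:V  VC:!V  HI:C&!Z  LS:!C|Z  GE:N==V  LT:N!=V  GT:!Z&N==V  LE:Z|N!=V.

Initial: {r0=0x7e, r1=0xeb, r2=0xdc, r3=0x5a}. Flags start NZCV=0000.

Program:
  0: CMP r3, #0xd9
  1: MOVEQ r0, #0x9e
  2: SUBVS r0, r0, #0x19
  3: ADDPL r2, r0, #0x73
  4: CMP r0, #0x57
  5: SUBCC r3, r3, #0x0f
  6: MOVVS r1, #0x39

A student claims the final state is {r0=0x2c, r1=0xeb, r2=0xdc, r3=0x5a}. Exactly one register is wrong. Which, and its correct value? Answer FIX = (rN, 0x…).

0: ✓ CMP  NZCV=1001
1: · MOVEQ
2: ✓ SUBVS  r0←0x65
3: · ADDPL
4: ✓ CMP  NZCV=0010
5: · SUBCC
6: · MOVVS

FIX = (r0, 0x65)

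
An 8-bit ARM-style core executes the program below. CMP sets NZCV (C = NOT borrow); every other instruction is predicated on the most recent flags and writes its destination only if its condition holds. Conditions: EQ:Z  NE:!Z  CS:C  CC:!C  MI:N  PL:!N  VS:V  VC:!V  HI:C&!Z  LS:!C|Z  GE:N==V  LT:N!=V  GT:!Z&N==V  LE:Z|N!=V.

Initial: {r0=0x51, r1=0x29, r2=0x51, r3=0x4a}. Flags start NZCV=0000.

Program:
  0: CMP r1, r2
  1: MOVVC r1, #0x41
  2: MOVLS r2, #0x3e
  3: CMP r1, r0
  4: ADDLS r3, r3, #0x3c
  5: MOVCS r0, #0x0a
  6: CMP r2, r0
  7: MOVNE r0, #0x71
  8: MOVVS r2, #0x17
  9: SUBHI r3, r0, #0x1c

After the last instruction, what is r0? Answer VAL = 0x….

[0] flags=1000 → (cmp)
[1] flags=1000 VC?T → r1=0x41
[2] flags=1000 LS?T → r2=0x3e
[3] flags=1000 → (cmp)
[4] flags=1000 LS?T → r3=0x86
[5] flags=1000 CS?F → skip
[6] flags=1000 → (cmp)
[7] flags=1000 NE?T → r0=0x71
[8] flags=1000 VS?F → skip
[9] flags=1000 HI?F → skip

VAL = 0x71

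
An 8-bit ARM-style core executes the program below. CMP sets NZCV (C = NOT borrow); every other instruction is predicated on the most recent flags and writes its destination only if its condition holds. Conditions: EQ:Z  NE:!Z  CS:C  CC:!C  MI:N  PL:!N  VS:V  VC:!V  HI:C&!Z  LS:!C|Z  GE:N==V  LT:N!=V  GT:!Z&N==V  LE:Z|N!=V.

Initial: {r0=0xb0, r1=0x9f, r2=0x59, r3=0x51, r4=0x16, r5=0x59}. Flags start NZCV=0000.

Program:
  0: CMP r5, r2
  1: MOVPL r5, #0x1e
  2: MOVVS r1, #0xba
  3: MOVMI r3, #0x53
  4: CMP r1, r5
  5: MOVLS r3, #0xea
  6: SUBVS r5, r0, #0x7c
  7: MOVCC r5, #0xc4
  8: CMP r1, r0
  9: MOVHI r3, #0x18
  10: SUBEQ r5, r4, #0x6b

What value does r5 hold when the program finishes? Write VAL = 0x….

VAL = 0x1e

0: ✓ CMP  NZCV=0110
1: ✓ MOVPL  r5←0x1e
2: · MOVVS
3: · MOVMI
4: ✓ CMP  NZCV=1010
5: · MOVLS
6: · SUBVS
7: · MOVCC
8: ✓ CMP  NZCV=1000
9: · MOVHI
10: · SUBEQ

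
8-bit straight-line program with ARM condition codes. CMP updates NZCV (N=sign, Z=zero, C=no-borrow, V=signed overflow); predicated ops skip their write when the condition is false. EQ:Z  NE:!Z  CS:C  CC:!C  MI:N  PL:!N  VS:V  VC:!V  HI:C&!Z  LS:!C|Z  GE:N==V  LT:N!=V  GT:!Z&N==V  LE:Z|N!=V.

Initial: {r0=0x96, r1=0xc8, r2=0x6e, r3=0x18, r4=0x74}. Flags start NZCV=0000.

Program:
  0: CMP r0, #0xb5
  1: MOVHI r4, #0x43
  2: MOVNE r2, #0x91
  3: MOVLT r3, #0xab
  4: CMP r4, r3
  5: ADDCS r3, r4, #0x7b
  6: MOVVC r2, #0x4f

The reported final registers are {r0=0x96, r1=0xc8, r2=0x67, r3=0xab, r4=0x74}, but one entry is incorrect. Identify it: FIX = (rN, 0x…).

0: ✓ CMP  NZCV=1000
1: · MOVHI
2: ✓ MOVNE  r2←0x91
3: ✓ MOVLT  r3←0xab
4: ✓ CMP  NZCV=1001
5: · ADDCS
6: · MOVVC

FIX = (r2, 0x91)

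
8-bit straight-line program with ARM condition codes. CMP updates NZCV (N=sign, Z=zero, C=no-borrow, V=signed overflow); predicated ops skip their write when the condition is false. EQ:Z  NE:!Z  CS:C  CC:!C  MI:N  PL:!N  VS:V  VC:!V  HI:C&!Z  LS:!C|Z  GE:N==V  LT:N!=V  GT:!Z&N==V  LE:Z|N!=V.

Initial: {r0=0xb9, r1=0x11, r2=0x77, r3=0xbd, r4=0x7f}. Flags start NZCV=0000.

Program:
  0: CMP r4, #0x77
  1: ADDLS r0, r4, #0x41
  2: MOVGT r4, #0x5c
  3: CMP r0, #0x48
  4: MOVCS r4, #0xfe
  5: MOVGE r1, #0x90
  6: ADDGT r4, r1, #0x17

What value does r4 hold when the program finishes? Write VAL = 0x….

[0] flags=0010 → (cmp)
[1] flags=0010 LS?F → skip
[2] flags=0010 GT?T → r4=0x5c
[3] flags=0011 → (cmp)
[4] flags=0011 CS?T → r4=0xfe
[5] flags=0011 GE?F → skip
[6] flags=0011 GT?F → skip

VAL = 0xfe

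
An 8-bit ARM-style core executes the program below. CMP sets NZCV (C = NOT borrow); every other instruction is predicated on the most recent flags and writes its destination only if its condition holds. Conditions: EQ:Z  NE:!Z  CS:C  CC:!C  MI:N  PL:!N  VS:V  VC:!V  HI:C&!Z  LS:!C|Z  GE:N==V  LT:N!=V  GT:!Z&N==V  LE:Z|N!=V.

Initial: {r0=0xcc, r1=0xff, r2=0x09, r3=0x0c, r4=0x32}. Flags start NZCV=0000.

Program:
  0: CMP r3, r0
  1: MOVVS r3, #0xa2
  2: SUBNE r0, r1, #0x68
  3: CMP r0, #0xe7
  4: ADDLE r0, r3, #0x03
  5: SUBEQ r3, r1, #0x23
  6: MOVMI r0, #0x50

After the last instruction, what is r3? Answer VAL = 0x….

[0] flags=0000 → (cmp)
[1] flags=0000 VS?F → skip
[2] flags=0000 NE?T → r0=0x97
[3] flags=1000 → (cmp)
[4] flags=1000 LE?T → r0=0x0f
[5] flags=1000 EQ?F → skip
[6] flags=1000 MI?T → r0=0x50

VAL = 0x0c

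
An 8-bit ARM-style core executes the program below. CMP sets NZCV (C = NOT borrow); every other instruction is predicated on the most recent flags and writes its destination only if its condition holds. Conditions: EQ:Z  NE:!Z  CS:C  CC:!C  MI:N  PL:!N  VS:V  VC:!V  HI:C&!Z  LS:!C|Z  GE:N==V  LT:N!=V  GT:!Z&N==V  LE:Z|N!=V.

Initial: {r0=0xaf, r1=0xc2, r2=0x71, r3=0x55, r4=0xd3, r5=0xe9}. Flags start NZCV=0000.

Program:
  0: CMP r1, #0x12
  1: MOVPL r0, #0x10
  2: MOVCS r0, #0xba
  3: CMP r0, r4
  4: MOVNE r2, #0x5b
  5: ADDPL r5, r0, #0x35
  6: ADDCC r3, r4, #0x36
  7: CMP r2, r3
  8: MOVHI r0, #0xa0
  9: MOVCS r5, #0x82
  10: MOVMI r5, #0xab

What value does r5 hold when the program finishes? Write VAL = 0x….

0: ✓ CMP  NZCV=1010
1: · MOVPL
2: ✓ MOVCS  r0←0xba
3: ✓ CMP  NZCV=1000
4: ✓ MOVNE  r2←0x5b
5: · ADDPL
6: ✓ ADDCC  r3←0x09
7: ✓ CMP  NZCV=0010
8: ✓ MOVHI  r0←0xa0
9: ✓ MOVCS  r5←0x82
10: · MOVMI

VAL = 0x82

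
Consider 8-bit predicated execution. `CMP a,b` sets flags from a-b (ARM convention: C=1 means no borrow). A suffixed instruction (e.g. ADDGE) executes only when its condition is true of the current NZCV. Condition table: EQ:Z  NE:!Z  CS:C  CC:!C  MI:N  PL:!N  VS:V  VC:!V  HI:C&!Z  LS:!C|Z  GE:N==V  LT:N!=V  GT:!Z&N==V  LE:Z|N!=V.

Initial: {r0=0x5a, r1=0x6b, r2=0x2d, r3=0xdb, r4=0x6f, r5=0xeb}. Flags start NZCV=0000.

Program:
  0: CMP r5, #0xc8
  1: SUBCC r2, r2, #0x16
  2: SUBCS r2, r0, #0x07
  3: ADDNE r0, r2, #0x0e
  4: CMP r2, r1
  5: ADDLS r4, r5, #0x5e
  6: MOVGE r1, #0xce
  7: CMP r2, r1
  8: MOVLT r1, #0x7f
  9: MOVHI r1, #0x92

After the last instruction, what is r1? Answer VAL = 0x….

VAL = 0x7f

0: ✓ CMP  NZCV=0010
1: · SUBCC
2: ✓ SUBCS  r2←0x53
3: ✓ ADDNE  r0←0x61
4: ✓ CMP  NZCV=1000
5: ✓ ADDLS  r4←0x49
6: · MOVGE
7: ✓ CMP  NZCV=1000
8: ✓ MOVLT  r1←0x7f
9: · MOVHI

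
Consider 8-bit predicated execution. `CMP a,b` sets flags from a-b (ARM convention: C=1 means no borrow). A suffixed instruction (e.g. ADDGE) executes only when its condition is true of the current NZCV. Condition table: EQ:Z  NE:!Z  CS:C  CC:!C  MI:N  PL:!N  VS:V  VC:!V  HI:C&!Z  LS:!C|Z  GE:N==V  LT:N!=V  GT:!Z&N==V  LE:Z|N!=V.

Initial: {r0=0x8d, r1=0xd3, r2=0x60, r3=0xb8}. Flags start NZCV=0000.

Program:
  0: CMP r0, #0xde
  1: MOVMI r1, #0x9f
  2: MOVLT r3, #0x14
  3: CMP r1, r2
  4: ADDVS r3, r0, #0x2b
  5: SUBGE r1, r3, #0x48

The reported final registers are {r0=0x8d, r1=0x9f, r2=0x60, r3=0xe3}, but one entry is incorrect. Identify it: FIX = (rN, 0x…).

FIX = (r3, 0xb8)

[0] flags=1000 → (cmp)
[1] flags=1000 MI?T → r1=0x9f
[2] flags=1000 LT?T → r3=0x14
[3] flags=0011 → (cmp)
[4] flags=0011 VS?T → r3=0xb8
[5] flags=0011 GE?F → skip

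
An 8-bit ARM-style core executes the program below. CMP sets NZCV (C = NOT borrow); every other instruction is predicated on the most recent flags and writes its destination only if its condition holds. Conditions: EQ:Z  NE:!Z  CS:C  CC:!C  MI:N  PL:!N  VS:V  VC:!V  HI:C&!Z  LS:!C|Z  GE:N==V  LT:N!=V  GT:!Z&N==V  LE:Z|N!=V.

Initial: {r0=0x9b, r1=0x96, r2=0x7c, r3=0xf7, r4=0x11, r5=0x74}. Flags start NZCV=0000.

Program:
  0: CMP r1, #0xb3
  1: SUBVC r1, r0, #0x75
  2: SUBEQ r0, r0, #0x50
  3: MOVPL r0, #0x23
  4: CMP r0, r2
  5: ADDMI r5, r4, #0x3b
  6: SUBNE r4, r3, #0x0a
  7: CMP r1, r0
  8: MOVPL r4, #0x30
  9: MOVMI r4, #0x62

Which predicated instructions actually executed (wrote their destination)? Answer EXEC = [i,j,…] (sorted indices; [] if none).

[0] flags=1000 → (cmp)
[1] flags=1000 VC?T → r1=0x26
[2] flags=1000 EQ?F → skip
[3] flags=1000 PL?F → skip
[4] flags=0011 → (cmp)
[5] flags=0011 MI?F → skip
[6] flags=0011 NE?T → r4=0xed
[7] flags=1001 → (cmp)
[8] flags=1001 PL?F → skip
[9] flags=1001 MI?T → r4=0x62

EXEC = [1,6,9]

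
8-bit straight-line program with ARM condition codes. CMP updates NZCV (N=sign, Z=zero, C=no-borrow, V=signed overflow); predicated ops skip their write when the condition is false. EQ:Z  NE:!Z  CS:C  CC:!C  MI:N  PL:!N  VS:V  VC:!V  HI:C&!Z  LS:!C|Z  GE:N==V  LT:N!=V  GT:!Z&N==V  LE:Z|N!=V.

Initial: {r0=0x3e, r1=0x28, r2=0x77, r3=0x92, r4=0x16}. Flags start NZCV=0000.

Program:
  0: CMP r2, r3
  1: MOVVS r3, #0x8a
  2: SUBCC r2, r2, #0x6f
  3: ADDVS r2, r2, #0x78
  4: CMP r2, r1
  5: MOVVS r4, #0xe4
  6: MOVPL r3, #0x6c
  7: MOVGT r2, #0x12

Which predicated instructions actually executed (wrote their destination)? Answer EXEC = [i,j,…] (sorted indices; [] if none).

EXEC = [1,2,3,5,6]

[0] flags=1001 → (cmp)
[1] flags=1001 VS?T → r3=0x8a
[2] flags=1001 CC?T → r2=0x08
[3] flags=1001 VS?T → r2=0x80
[4] flags=0011 → (cmp)
[5] flags=0011 VS?T → r4=0xe4
[6] flags=0011 PL?T → r3=0x6c
[7] flags=0011 GT?F → skip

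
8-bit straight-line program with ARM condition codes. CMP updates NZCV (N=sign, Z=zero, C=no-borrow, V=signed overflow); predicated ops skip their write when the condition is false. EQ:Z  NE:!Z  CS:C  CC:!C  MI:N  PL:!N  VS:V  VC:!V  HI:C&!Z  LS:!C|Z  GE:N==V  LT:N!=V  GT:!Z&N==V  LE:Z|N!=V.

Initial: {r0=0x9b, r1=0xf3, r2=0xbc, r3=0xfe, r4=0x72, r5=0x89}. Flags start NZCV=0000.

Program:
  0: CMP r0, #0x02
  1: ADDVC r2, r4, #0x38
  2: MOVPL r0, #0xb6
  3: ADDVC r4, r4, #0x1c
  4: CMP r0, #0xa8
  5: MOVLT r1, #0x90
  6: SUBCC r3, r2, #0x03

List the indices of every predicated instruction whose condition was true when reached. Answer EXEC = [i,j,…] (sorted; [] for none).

EXEC = [1,3,5,6]

[0] flags=1010 → (cmp)
[1] flags=1010 VC?T → r2=0xaa
[2] flags=1010 PL?F → skip
[3] flags=1010 VC?T → r4=0x8e
[4] flags=1000 → (cmp)
[5] flags=1000 LT?T → r1=0x90
[6] flags=1000 CC?T → r3=0xa7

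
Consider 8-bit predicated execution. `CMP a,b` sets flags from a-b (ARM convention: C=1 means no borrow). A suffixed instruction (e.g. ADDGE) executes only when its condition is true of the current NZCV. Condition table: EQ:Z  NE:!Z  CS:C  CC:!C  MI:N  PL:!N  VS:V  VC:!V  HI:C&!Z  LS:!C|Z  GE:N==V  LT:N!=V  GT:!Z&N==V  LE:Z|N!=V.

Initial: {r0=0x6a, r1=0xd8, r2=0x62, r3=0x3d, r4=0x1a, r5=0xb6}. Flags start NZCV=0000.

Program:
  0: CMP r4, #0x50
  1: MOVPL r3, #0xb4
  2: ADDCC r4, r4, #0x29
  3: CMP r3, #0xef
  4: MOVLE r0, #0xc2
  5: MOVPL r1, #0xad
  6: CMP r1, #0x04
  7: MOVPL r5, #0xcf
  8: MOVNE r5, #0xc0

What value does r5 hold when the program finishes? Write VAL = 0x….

0: ✓ CMP  NZCV=1000
1: · MOVPL
2: ✓ ADDCC  r4←0x43
3: ✓ CMP  NZCV=0000
4: · MOVLE
5: ✓ MOVPL  r1←0xad
6: ✓ CMP  NZCV=1010
7: · MOVPL
8: ✓ MOVNE  r5←0xc0

VAL = 0xc0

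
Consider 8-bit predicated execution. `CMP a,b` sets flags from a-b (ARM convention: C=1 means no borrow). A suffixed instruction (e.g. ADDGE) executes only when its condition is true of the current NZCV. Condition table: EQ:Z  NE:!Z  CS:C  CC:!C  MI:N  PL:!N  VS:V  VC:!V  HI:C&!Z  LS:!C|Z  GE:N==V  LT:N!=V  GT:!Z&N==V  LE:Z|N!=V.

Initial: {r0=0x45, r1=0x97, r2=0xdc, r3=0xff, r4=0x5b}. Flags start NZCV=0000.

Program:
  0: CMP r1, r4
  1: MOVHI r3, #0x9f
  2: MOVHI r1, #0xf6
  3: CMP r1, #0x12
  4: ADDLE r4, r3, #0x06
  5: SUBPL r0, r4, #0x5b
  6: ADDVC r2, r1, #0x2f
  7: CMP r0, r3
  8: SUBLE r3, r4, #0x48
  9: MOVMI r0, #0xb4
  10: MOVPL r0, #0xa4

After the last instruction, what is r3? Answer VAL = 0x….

VAL = 0x9f

[0] flags=0011 → (cmp)
[1] flags=0011 HI?T → r3=0x9f
[2] flags=0011 HI?T → r1=0xf6
[3] flags=1010 → (cmp)
[4] flags=1010 LE?T → r4=0xa5
[5] flags=1010 PL?F → skip
[6] flags=1010 VC?T → r2=0x25
[7] flags=1001 → (cmp)
[8] flags=1001 LE?F → skip
[9] flags=1001 MI?T → r0=0xb4
[10] flags=1001 PL?F → skip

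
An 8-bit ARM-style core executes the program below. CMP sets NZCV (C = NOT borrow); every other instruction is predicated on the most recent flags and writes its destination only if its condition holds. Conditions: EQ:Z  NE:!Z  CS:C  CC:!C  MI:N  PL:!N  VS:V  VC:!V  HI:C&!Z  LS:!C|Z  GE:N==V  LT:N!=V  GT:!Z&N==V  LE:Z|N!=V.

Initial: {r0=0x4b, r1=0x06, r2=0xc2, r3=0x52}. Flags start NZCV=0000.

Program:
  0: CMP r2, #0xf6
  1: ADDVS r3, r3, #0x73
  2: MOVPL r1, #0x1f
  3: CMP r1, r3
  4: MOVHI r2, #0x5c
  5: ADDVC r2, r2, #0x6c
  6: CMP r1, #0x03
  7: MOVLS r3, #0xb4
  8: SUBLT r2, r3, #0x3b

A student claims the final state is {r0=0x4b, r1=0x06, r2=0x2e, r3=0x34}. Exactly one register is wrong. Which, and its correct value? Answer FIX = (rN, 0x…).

0: ✓ CMP  NZCV=1000
1: · ADDVS
2: · MOVPL
3: ✓ CMP  NZCV=1000
4: · MOVHI
5: ✓ ADDVC  r2←0x2e
6: ✓ CMP  NZCV=0010
7: · MOVLS
8: · SUBLT

FIX = (r3, 0x52)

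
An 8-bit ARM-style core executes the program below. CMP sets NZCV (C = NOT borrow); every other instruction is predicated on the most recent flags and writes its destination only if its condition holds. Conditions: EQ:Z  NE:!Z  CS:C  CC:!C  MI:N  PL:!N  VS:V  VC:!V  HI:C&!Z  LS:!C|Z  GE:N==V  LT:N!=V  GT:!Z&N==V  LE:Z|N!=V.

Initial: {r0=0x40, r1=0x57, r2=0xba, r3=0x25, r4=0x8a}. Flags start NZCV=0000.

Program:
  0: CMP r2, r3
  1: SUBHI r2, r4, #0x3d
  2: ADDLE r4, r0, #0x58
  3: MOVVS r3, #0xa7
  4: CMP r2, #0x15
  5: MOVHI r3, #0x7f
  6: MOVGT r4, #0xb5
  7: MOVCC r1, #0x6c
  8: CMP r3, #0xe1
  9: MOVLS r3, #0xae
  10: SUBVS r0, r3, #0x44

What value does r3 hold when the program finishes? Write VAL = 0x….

[0] flags=1010 → (cmp)
[1] flags=1010 HI?T → r2=0x4d
[2] flags=1010 LE?T → r4=0x98
[3] flags=1010 VS?F → skip
[4] flags=0010 → (cmp)
[5] flags=0010 HI?T → r3=0x7f
[6] flags=0010 GT?T → r4=0xb5
[7] flags=0010 CC?F → skip
[8] flags=1001 → (cmp)
[9] flags=1001 LS?T → r3=0xae
[10] flags=1001 VS?T → r0=0x6a

VAL = 0xae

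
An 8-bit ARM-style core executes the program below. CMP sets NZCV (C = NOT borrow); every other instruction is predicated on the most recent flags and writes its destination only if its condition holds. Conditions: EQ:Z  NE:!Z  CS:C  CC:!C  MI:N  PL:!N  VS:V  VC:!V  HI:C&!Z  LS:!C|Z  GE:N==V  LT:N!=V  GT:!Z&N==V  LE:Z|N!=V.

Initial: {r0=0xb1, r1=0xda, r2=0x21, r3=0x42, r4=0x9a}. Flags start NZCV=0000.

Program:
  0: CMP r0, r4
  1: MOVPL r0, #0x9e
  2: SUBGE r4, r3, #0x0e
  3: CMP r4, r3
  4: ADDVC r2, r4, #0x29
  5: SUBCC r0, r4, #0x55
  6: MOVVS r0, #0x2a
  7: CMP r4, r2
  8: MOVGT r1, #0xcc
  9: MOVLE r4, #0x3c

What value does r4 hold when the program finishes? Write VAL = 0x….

0: ✓ CMP  NZCV=0010
1: ✓ MOVPL  r0←0x9e
2: ✓ SUBGE  r4←0x34
3: ✓ CMP  NZCV=1000
4: ✓ ADDVC  r2←0x5d
5: ✓ SUBCC  r0←0xdf
6: · MOVVS
7: ✓ CMP  NZCV=1000
8: · MOVGT
9: ✓ MOVLE  r4←0x3c

VAL = 0x3c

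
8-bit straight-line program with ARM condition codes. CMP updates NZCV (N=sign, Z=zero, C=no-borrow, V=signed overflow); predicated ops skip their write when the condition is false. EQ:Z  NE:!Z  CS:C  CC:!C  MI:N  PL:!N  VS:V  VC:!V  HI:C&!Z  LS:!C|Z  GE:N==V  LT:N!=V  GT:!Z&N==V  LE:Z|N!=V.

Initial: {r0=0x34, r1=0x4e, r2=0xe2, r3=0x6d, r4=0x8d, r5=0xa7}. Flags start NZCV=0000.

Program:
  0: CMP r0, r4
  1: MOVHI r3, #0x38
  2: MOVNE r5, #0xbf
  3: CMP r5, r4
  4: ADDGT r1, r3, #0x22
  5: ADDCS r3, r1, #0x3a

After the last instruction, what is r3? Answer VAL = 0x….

VAL = 0xc9

[0] flags=1001 → (cmp)
[1] flags=1001 HI?F → skip
[2] flags=1001 NE?T → r5=0xbf
[3] flags=0010 → (cmp)
[4] flags=0010 GT?T → r1=0x8f
[5] flags=0010 CS?T → r3=0xc9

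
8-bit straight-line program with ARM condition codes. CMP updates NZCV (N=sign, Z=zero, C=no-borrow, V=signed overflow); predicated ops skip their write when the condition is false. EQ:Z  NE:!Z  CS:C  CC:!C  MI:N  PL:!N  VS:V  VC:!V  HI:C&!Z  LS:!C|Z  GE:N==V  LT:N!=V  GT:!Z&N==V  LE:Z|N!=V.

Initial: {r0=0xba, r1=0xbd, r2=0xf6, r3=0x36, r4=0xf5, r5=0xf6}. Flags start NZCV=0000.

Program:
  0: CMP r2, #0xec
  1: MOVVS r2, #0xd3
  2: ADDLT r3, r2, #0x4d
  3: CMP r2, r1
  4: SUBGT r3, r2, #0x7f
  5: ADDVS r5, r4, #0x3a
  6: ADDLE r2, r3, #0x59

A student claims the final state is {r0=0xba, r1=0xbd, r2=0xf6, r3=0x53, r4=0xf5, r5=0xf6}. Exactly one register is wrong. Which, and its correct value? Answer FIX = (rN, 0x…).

[0] flags=0010 → (cmp)
[1] flags=0010 VS?F → skip
[2] flags=0010 LT?F → skip
[3] flags=0010 → (cmp)
[4] flags=0010 GT?T → r3=0x77
[5] flags=0010 VS?F → skip
[6] flags=0010 LE?F → skip

FIX = (r3, 0x77)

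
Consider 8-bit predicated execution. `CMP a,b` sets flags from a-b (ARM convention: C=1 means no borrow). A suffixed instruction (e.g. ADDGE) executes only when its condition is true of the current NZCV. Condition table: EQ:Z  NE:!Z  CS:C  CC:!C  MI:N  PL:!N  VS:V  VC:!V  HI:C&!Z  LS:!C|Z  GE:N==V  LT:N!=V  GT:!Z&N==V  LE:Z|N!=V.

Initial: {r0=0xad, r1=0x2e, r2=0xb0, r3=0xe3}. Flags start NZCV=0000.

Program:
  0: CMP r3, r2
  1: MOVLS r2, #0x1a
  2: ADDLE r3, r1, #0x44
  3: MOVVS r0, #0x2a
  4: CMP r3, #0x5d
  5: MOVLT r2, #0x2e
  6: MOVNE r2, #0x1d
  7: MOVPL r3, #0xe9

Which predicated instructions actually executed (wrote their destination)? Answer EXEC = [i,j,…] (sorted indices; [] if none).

EXEC = [5,6]

[0] flags=0010 → (cmp)
[1] flags=0010 LS?F → skip
[2] flags=0010 LE?F → skip
[3] flags=0010 VS?F → skip
[4] flags=1010 → (cmp)
[5] flags=1010 LT?T → r2=0x2e
[6] flags=1010 NE?T → r2=0x1d
[7] flags=1010 PL?F → skip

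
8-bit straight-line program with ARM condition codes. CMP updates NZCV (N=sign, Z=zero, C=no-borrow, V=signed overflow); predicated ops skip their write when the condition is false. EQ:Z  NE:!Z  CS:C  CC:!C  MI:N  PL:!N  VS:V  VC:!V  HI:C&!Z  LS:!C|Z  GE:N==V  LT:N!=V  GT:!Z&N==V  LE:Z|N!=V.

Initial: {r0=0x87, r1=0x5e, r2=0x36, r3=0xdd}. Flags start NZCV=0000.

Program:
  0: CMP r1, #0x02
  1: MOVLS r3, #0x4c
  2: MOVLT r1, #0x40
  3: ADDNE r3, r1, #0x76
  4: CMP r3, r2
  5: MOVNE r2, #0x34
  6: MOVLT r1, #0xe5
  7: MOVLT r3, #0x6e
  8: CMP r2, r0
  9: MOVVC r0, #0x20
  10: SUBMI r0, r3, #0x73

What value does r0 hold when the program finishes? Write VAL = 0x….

[0] flags=0010 → (cmp)
[1] flags=0010 LS?F → skip
[2] flags=0010 LT?F → skip
[3] flags=0010 NE?T → r3=0xd4
[4] flags=1010 → (cmp)
[5] flags=1010 NE?T → r2=0x34
[6] flags=1010 LT?T → r1=0xe5
[7] flags=1010 LT?T → r3=0x6e
[8] flags=1001 → (cmp)
[9] flags=1001 VC?F → skip
[10] flags=1001 MI?T → r0=0xfb

VAL = 0xfb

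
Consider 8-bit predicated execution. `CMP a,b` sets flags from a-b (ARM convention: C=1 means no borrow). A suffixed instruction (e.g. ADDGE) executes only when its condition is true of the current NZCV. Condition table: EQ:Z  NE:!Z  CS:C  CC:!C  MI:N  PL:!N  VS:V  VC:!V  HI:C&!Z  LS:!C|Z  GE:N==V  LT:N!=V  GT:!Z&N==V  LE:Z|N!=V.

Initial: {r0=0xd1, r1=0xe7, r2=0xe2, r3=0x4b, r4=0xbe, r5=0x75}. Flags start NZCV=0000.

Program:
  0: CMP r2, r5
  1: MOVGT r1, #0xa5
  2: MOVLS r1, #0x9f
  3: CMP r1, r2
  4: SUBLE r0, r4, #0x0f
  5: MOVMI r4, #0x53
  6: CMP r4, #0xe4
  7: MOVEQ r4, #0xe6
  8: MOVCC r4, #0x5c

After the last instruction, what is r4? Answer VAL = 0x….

VAL = 0x5c

0: ✓ CMP  NZCV=0011
1: · MOVGT
2: · MOVLS
3: ✓ CMP  NZCV=0010
4: · SUBLE
5: · MOVMI
6: ✓ CMP  NZCV=1000
7: · MOVEQ
8: ✓ MOVCC  r4←0x5c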